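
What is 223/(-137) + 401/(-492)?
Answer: -164653/67404 ≈ -2.4428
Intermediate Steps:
223/(-137) + 401/(-492) = 223*(-1/137) + 401*(-1/492) = -223/137 - 401/492 = -164653/67404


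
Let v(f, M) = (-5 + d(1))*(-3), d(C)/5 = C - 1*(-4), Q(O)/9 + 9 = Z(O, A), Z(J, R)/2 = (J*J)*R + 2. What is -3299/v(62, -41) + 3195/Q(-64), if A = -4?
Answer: 108096827/1966380 ≈ 54.972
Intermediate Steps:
Z(J, R) = 4 + 2*R*J² (Z(J, R) = 2*((J*J)*R + 2) = 2*(J²*R + 2) = 2*(R*J² + 2) = 2*(2 + R*J²) = 4 + 2*R*J²)
Q(O) = -45 - 72*O² (Q(O) = -81 + 9*(4 + 2*(-4)*O²) = -81 + 9*(4 - 8*O²) = -81 + (36 - 72*O²) = -45 - 72*O²)
d(C) = 20 + 5*C (d(C) = 5*(C - 1*(-4)) = 5*(C + 4) = 5*(4 + C) = 20 + 5*C)
v(f, M) = -60 (v(f, M) = (-5 + (20 + 5*1))*(-3) = (-5 + (20 + 5))*(-3) = (-5 + 25)*(-3) = 20*(-3) = -60)
-3299/v(62, -41) + 3195/Q(-64) = -3299/(-60) + 3195/(-45 - 72*(-64)²) = -3299*(-1/60) + 3195/(-45 - 72*4096) = 3299/60 + 3195/(-45 - 294912) = 3299/60 + 3195/(-294957) = 3299/60 + 3195*(-1/294957) = 3299/60 - 355/32773 = 108096827/1966380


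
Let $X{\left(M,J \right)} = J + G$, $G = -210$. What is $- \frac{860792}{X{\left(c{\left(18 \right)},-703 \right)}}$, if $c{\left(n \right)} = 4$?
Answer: $\frac{860792}{913} \approx 942.82$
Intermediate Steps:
$X{\left(M,J \right)} = -210 + J$ ($X{\left(M,J \right)} = J - 210 = -210 + J$)
$- \frac{860792}{X{\left(c{\left(18 \right)},-703 \right)}} = - \frac{860792}{-210 - 703} = - \frac{860792}{-913} = \left(-860792\right) \left(- \frac{1}{913}\right) = \frac{860792}{913}$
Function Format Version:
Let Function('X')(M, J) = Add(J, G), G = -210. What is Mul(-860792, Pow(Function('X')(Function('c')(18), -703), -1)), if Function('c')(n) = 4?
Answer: Rational(860792, 913) ≈ 942.82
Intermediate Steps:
Function('X')(M, J) = Add(-210, J) (Function('X')(M, J) = Add(J, -210) = Add(-210, J))
Mul(-860792, Pow(Function('X')(Function('c')(18), -703), -1)) = Mul(-860792, Pow(Add(-210, -703), -1)) = Mul(-860792, Pow(-913, -1)) = Mul(-860792, Rational(-1, 913)) = Rational(860792, 913)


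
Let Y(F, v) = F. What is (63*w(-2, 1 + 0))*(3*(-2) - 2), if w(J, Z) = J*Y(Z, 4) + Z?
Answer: 504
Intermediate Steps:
w(J, Z) = Z + J*Z (w(J, Z) = J*Z + Z = Z + J*Z)
(63*w(-2, 1 + 0))*(3*(-2) - 2) = (63*((1 + 0)*(1 - 2)))*(3*(-2) - 2) = (63*(1*(-1)))*(-6 - 2) = (63*(-1))*(-8) = -63*(-8) = 504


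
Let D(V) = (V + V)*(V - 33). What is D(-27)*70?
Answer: 226800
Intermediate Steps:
D(V) = 2*V*(-33 + V) (D(V) = (2*V)*(-33 + V) = 2*V*(-33 + V))
D(-27)*70 = (2*(-27)*(-33 - 27))*70 = (2*(-27)*(-60))*70 = 3240*70 = 226800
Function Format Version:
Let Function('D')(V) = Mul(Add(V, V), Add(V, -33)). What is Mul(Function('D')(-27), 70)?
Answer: 226800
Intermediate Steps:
Function('D')(V) = Mul(2, V, Add(-33, V)) (Function('D')(V) = Mul(Mul(2, V), Add(-33, V)) = Mul(2, V, Add(-33, V)))
Mul(Function('D')(-27), 70) = Mul(Mul(2, -27, Add(-33, -27)), 70) = Mul(Mul(2, -27, -60), 70) = Mul(3240, 70) = 226800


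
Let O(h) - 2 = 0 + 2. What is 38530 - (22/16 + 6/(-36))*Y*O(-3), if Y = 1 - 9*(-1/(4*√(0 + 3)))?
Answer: 231151/6 - 29*√3/8 ≈ 38519.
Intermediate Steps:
O(h) = 4 (O(h) = 2 + (0 + 2) = 2 + 2 = 4)
Y = 1 + 3*√3/4 (Y = 1 - 9*(-√3/12) = 1 - (-3)*√3/4 = 1 + 3*√3/4 ≈ 2.2990)
38530 - (22/16 + 6/(-36))*Y*O(-3) = 38530 - (22/16 + 6/(-36))*(1 + 3*√3/4)*4 = 38530 - (22*(1/16) + 6*(-1/36))*(1 + 3*√3/4)*4 = 38530 - (11/8 - ⅙)*(1 + 3*√3/4)*4 = 38530 - 29*(1 + 3*√3/4)/24*4 = 38530 - (29/24 + 29*√3/32)*4 = 38530 - (29/6 + 29*√3/8) = 38530 + (-29/6 - 29*√3/8) = 231151/6 - 29*√3/8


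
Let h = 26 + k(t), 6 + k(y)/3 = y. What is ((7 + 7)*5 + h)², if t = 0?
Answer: 6084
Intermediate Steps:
k(y) = -18 + 3*y
h = 8 (h = 26 + (-18 + 3*0) = 26 + (-18 + 0) = 26 - 18 = 8)
((7 + 7)*5 + h)² = ((7 + 7)*5 + 8)² = (14*5 + 8)² = (70 + 8)² = 78² = 6084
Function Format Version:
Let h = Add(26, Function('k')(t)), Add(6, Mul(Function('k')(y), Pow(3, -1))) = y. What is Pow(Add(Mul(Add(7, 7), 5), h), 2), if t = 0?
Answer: 6084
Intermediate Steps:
Function('k')(y) = Add(-18, Mul(3, y))
h = 8 (h = Add(26, Add(-18, Mul(3, 0))) = Add(26, Add(-18, 0)) = Add(26, -18) = 8)
Pow(Add(Mul(Add(7, 7), 5), h), 2) = Pow(Add(Mul(Add(7, 7), 5), 8), 2) = Pow(Add(Mul(14, 5), 8), 2) = Pow(Add(70, 8), 2) = Pow(78, 2) = 6084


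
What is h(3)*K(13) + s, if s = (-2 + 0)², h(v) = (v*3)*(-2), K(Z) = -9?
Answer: 166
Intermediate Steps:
h(v) = -6*v (h(v) = (3*v)*(-2) = -6*v)
s = 4 (s = (-2)² = 4)
h(3)*K(13) + s = -6*3*(-9) + 4 = -18*(-9) + 4 = 162 + 4 = 166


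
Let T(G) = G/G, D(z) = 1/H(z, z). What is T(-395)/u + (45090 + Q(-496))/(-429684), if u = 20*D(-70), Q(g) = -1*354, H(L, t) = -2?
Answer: -73087/358070 ≈ -0.20411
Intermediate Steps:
Q(g) = -354
D(z) = -½ (D(z) = 1/(-2) = -½)
T(G) = 1
u = -10 (u = 20*(-½) = -10)
T(-395)/u + (45090 + Q(-496))/(-429684) = 1/(-10) + (45090 - 354)/(-429684) = 1*(-⅒) + 44736*(-1/429684) = -⅒ - 3728/35807 = -73087/358070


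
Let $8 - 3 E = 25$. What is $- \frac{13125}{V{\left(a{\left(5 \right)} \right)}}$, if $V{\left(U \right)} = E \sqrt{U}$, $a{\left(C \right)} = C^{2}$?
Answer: $\frac{7875}{17} \approx 463.24$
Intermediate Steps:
$E = - \frac{17}{3}$ ($E = \frac{8}{3} - \frac{25}{3} = - \frac{17}{3} \approx -5.6667$)
$V{\left(U \right)} = - \frac{17 \sqrt{U}}{3}$
$- \frac{13125}{V{\left(a{\left(5 \right)} \right)}} = - \frac{13125}{\left(- \frac{17}{3}\right) \sqrt{5^{2}}} = - \frac{13125}{\left(- \frac{17}{3}\right) \sqrt{25}} = - \frac{13125}{\left(- \frac{17}{3}\right) 5} = - \frac{13125}{- \frac{85}{3}} = \left(-13125\right) \left(- \frac{3}{85}\right) = \frac{7875}{17}$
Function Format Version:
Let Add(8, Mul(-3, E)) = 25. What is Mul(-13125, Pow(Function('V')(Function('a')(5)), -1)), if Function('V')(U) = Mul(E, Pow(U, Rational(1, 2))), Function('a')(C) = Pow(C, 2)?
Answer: Rational(7875, 17) ≈ 463.24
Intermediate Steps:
E = Rational(-17, 3) (E = Add(Rational(8, 3), Mul(Rational(-1, 3), 25)) = Add(Rational(8, 3), Rational(-25, 3)) = Rational(-17, 3) ≈ -5.6667)
Function('V')(U) = Mul(Rational(-17, 3), Pow(U, Rational(1, 2)))
Mul(-13125, Pow(Function('V')(Function('a')(5)), -1)) = Mul(-13125, Pow(Mul(Rational(-17, 3), Pow(Pow(5, 2), Rational(1, 2))), -1)) = Mul(-13125, Pow(Mul(Rational(-17, 3), Pow(25, Rational(1, 2))), -1)) = Mul(-13125, Pow(Mul(Rational(-17, 3), 5), -1)) = Mul(-13125, Pow(Rational(-85, 3), -1)) = Mul(-13125, Rational(-3, 85)) = Rational(7875, 17)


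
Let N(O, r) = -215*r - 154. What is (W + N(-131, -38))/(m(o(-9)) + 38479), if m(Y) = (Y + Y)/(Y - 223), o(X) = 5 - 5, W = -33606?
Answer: -25590/38479 ≈ -0.66504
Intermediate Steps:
o(X) = 0
m(Y) = 2*Y/(-223 + Y) (m(Y) = (2*Y)/(-223 + Y) = 2*Y/(-223 + Y))
N(O, r) = -154 - 215*r
(W + N(-131, -38))/(m(o(-9)) + 38479) = (-33606 + (-154 - 215*(-38)))/(2*0/(-223 + 0) + 38479) = (-33606 + (-154 + 8170))/(2*0/(-223) + 38479) = (-33606 + 8016)/(2*0*(-1/223) + 38479) = -25590/(0 + 38479) = -25590/38479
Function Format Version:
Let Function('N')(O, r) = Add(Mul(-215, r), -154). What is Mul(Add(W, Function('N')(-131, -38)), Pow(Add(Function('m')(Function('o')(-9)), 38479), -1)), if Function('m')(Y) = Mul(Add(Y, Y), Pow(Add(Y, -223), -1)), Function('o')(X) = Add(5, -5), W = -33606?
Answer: Rational(-25590, 38479) ≈ -0.66504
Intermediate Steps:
Function('o')(X) = 0
Function('m')(Y) = Mul(2, Y, Pow(Add(-223, Y), -1)) (Function('m')(Y) = Mul(Mul(2, Y), Pow(Add(-223, Y), -1)) = Mul(2, Y, Pow(Add(-223, Y), -1)))
Function('N')(O, r) = Add(-154, Mul(-215, r))
Mul(Add(W, Function('N')(-131, -38)), Pow(Add(Function('m')(Function('o')(-9)), 38479), -1)) = Mul(Add(-33606, Add(-154, Mul(-215, -38))), Pow(Add(Mul(2, 0, Pow(Add(-223, 0), -1)), 38479), -1)) = Mul(Add(-33606, Add(-154, 8170)), Pow(Add(Mul(2, 0, Pow(-223, -1)), 38479), -1)) = Mul(Add(-33606, 8016), Pow(Add(Mul(2, 0, Rational(-1, 223)), 38479), -1)) = Mul(-25590, Pow(Add(0, 38479), -1)) = Mul(-25590, Pow(38479, -1)) = Mul(-25590, Rational(1, 38479)) = Rational(-25590, 38479)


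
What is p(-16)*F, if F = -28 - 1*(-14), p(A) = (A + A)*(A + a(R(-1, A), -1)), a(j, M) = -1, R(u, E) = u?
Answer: -7616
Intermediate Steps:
p(A) = 2*A*(-1 + A) (p(A) = (A + A)*(A - 1) = (2*A)*(-1 + A) = 2*A*(-1 + A))
F = -14 (F = -28 + 14 = -14)
p(-16)*F = (2*(-16)*(-1 - 16))*(-14) = (2*(-16)*(-17))*(-14) = 544*(-14) = -7616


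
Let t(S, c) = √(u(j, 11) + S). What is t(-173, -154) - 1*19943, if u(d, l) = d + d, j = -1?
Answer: -19943 + 5*I*√7 ≈ -19943.0 + 13.229*I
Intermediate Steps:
u(d, l) = 2*d
t(S, c) = √(-2 + S) (t(S, c) = √(2*(-1) + S) = √(-2 + S))
t(-173, -154) - 1*19943 = √(-2 - 173) - 1*19943 = √(-175) - 19943 = 5*I*√7 - 19943 = -19943 + 5*I*√7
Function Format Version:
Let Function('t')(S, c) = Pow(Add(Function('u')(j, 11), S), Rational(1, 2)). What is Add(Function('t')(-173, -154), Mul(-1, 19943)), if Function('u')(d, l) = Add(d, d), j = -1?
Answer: Add(-19943, Mul(5, I, Pow(7, Rational(1, 2)))) ≈ Add(-19943., Mul(13.229, I))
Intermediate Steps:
Function('u')(d, l) = Mul(2, d)
Function('t')(S, c) = Pow(Add(-2, S), Rational(1, 2)) (Function('t')(S, c) = Pow(Add(Mul(2, -1), S), Rational(1, 2)) = Pow(Add(-2, S), Rational(1, 2)))
Add(Function('t')(-173, -154), Mul(-1, 19943)) = Add(Pow(Add(-2, -173), Rational(1, 2)), Mul(-1, 19943)) = Add(Pow(-175, Rational(1, 2)), -19943) = Add(Mul(5, I, Pow(7, Rational(1, 2))), -19943) = Add(-19943, Mul(5, I, Pow(7, Rational(1, 2))))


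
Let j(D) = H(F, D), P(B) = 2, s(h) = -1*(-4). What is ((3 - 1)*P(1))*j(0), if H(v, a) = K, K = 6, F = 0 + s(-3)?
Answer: 24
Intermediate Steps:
s(h) = 4
F = 4 (F = 0 + 4 = 4)
H(v, a) = 6
j(D) = 6
((3 - 1)*P(1))*j(0) = ((3 - 1)*2)*6 = (2*2)*6 = 4*6 = 24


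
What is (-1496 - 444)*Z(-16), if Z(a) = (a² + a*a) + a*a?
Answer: -1489920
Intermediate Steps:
Z(a) = 3*a² (Z(a) = (a² + a²) + a² = 2*a² + a² = 3*a²)
(-1496 - 444)*Z(-16) = (-1496 - 444)*(3*(-16)²) = -5820*256 = -1940*768 = -1489920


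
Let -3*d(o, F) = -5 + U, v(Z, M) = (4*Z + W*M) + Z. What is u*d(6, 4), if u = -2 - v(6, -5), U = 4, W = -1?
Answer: -37/3 ≈ -12.333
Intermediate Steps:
v(Z, M) = -M + 5*Z (v(Z, M) = (4*Z - M) + Z = (-M + 4*Z) + Z = -M + 5*Z)
d(o, F) = ⅓ (d(o, F) = -(-5 + 4)/3 = -⅓*(-1) = ⅓)
u = -37 (u = -2 - (-1*(-5) + 5*6) = -2 - (5 + 30) = -2 - 1*35 = -2 - 35 = -37)
u*d(6, 4) = -37*⅓ = -37/3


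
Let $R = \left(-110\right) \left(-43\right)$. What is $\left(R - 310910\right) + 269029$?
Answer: $-37151$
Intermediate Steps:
$R = 4730$
$\left(R - 310910\right) + 269029 = \left(4730 - 310910\right) + 269029 = -306180 + 269029 = -37151$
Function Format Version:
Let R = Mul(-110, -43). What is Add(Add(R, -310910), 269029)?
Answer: -37151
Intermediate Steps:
R = 4730
Add(Add(R, -310910), 269029) = Add(Add(4730, -310910), 269029) = Add(-306180, 269029) = -37151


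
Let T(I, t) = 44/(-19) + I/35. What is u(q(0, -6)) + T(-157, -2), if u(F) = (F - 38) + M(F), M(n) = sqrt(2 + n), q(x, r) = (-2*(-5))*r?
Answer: -69693/665 + I*sqrt(58) ≈ -104.8 + 7.6158*I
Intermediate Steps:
q(x, r) = 10*r
u(F) = -38 + F + sqrt(2 + F) (u(F) = (F - 38) + sqrt(2 + F) = (-38 + F) + sqrt(2 + F) = -38 + F + sqrt(2 + F))
T(I, t) = -44/19 + I/35 (T(I, t) = 44*(-1/19) + I*(1/35) = -44/19 + I/35)
u(q(0, -6)) + T(-157, -2) = (-38 + 10*(-6) + sqrt(2 + 10*(-6))) + (-44/19 + (1/35)*(-157)) = (-38 - 60 + sqrt(2 - 60)) + (-44/19 - 157/35) = (-38 - 60 + sqrt(-58)) - 4523/665 = (-38 - 60 + I*sqrt(58)) - 4523/665 = (-98 + I*sqrt(58)) - 4523/665 = -69693/665 + I*sqrt(58)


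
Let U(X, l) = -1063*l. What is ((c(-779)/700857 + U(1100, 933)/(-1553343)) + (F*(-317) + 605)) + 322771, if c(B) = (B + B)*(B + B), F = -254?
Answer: 146570759234983883/362890438317 ≈ 4.0390e+5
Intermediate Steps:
c(B) = 4*B² (c(B) = (2*B)*(2*B) = 4*B²)
((c(-779)/700857 + U(1100, 933)/(-1553343)) + (F*(-317) + 605)) + 322771 = (((4*(-779)²)/700857 - 1063*933/(-1553343)) + (-254*(-317) + 605)) + 322771 = (((4*606841)*(1/700857) - 991779*(-1/1553343)) + (80518 + 605)) + 322771 = ((2427364*(1/700857) + 330593/517781) + 81123) + 322771 = ((2427364/700857 + 330593/517781) + 81123) + 322771 = (1488541377485/362890438317 + 81123) + 322771 = 29440249568967476/362890438317 + 322771 = 146570759234983883/362890438317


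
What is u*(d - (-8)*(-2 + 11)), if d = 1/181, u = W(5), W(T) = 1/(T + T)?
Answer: 13033/1810 ≈ 7.2006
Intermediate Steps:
W(T) = 1/(2*T)
u = ⅒ (u = (½)/5 = (½)*(⅕) = ⅒ ≈ 0.10000)
d = 1/181 ≈ 0.0055249
u*(d - (-8)*(-2 + 11)) = (1/181 - (-8)*(-2 + 11))/10 = (1/181 - (-8)*9)/10 = (1/181 - 1*(-72))/10 = (1/181 + 72)/10 = (⅒)*(13033/181) = 13033/1810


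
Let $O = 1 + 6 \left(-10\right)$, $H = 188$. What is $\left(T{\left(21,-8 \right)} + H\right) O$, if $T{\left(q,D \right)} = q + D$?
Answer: $-11859$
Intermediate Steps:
$O = -59$ ($O = 1 - 60 = -59$)
$T{\left(q,D \right)} = D + q$
$\left(T{\left(21,-8 \right)} + H\right) O = \left(\left(-8 + 21\right) + 188\right) \left(-59\right) = \left(13 + 188\right) \left(-59\right) = 201 \left(-59\right) = -11859$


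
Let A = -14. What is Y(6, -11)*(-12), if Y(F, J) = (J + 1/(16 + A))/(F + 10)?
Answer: 63/8 ≈ 7.8750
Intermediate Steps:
Y(F, J) = (1/2 + J)/(10 + F) (Y(F, J) = (J + 1/(16 - 14))/(F + 10) = (J + 1/2)/(10 + F) = (1/2 + J)/(10 + F))
Y(6, -11)*(-12) = ((1/2 - 11)/(10 + 6))*(-12) = (-21/2/16)*(-12) = ((1/16)*(-21/2))*(-12) = -21/32*(-12) = 63/8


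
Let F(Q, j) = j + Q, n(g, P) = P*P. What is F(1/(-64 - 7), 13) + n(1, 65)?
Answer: 300897/71 ≈ 4238.0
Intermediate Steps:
n(g, P) = P²
F(Q, j) = Q + j
F(1/(-64 - 7), 13) + n(1, 65) = (1/(-64 - 7) + 13) + 65² = (1/(-71) + 13) + 4225 = (-1/71 + 13) + 4225 = 922/71 + 4225 = 300897/71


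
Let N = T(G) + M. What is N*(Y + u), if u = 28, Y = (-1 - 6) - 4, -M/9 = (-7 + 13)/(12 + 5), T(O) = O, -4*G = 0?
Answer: -54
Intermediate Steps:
G = 0 (G = -1/4*0 = 0)
M = -54/17 (M = -9*(-7 + 13)/(12 + 5) = -54/17 ≈ -3.1765)
N = -54/17 (N = 0 - 54/17 = -54/17 ≈ -3.1765)
Y = -11 (Y = -7 - 4 = -11)
N*(Y + u) = -54*(-11 + 28)/17 = -54/17*17 = -54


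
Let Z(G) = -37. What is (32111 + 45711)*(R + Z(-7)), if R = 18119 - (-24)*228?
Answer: 1833019388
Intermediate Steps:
R = 23591 (R = 18119 - 1*(-5472) = 18119 + 5472 = 23591)
(32111 + 45711)*(R + Z(-7)) = (32111 + 45711)*(23591 - 37) = 77822*23554 = 1833019388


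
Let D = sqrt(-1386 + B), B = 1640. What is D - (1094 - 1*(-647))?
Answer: -1741 + sqrt(254) ≈ -1725.1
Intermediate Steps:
D = sqrt(254) (D = sqrt(-1386 + 1640) = sqrt(254) ≈ 15.937)
D - (1094 - 1*(-647)) = sqrt(254) - (1094 - 1*(-647)) = sqrt(254) - (1094 + 647) = sqrt(254) - 1*1741 = sqrt(254) - 1741 = -1741 + sqrt(254)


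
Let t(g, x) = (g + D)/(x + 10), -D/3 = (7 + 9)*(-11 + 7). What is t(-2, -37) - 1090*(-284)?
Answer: 8357930/27 ≈ 3.0955e+5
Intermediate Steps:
D = 192 (D = -3*(7 + 9)*(-11 + 7) = -48*(-4) = -3*(-64) = 192)
t(g, x) = (192 + g)/(10 + x) (t(g, x) = (g + 192)/(x + 10) = (192 + g)/(10 + x))
t(-2, -37) - 1090*(-284) = (192 - 2)/(10 - 37) - 1090*(-284) = 190/(-27) + 309560 = -1/27*190 + 309560 = -190/27 + 309560 = 8357930/27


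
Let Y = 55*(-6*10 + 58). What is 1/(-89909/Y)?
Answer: 110/89909 ≈ 0.0012235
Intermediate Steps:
Y = -110 (Y = 55*(-60 + 58) = 55*(-2) = -110)
1/(-89909/Y) = 1/(-89909/(-110)) = 1/(-89909*(-1/110)) = 1/(89909/110) = 110/89909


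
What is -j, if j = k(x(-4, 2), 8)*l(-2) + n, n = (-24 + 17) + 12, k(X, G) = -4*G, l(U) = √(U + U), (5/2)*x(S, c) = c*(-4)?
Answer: -5 + 64*I ≈ -5.0 + 64.0*I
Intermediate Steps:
x(S, c) = -8*c/5 (x(S, c) = 2*(c*(-4))/5 = 2*(-4*c)/5 = -8*c/5)
l(U) = √2*√U (l(U) = √(2*U) = √2*√U)
n = 5 (n = -7 + 12 = 5)
j = 5 - 64*I (j = (-4*8)*(√2*√(-2)) + 5 = -32*√2*I*√2 + 5 = -64*I + 5 = 5 - 64*I ≈ 5.0 - 64.0*I)
-j = -(5 - 64*I) = -5 + 64*I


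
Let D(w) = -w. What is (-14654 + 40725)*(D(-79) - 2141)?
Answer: -53758402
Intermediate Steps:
(-14654 + 40725)*(D(-79) - 2141) = (-14654 + 40725)*(-1*(-79) - 2141) = 26071*(79 - 2141) = 26071*(-2062) = -53758402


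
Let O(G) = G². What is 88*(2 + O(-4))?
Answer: 1584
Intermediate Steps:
88*(2 + O(-4)) = 88*(2 + (-4)²) = 88*(2 + 16) = 88*18 = 1584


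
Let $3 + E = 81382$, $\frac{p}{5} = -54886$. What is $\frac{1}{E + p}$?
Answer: $- \frac{1}{193051} \approx -5.18 \cdot 10^{-6}$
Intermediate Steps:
$p = -274430$ ($p = 5 \left(-54886\right) = -274430$)
$E = 81379$ ($E = -3 + 81382 = 81379$)
$\frac{1}{E + p} = \frac{1}{81379 - 274430} = \frac{1}{-193051} = - \frac{1}{193051}$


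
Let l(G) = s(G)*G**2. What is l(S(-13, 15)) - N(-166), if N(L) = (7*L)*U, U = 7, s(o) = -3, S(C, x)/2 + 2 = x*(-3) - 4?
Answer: -23078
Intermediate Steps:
S(C, x) = -12 - 6*x (S(C, x) = -4 + 2*(x*(-3) - 4) = -4 + 2*(-3*x - 4) = -4 + 2*(-4 - 3*x) = -4 + (-8 - 6*x) = -12 - 6*x)
N(L) = 49*L (N(L) = (7*L)*7 = 49*L)
l(G) = -3*G**2
l(S(-13, 15)) - N(-166) = -3*(-12 - 6*15)**2 - 49*(-166) = -3*(-12 - 90)**2 - 1*(-8134) = -3*(-102)**2 + 8134 = -3*10404 + 8134 = -31212 + 8134 = -23078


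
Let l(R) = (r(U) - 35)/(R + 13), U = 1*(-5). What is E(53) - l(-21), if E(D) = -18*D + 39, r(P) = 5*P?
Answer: -1845/2 ≈ -922.50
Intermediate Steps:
U = -5
E(D) = 39 - 18*D
l(R) = -60/(13 + R) (l(R) = (5*(-5) - 35)/(R + 13) = (-25 - 35)/(13 + R) = -60/(13 + R))
E(53) - l(-21) = (39 - 18*53) - (-60)/(13 - 21) = (39 - 954) - (-60)/(-8) = -915 - (-60)*(-1)/8 = -915 - 1*15/2 = -915 - 15/2 = -1845/2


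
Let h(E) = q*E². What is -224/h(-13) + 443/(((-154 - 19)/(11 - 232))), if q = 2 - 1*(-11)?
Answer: 215054139/380081 ≈ 565.81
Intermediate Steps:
q = 13 (q = 2 + 11 = 13)
h(E) = 13*E²
-224/h(-13) + 443/(((-154 - 19)/(11 - 232))) = -224/(13*(-13)²) + 443/(((-154 - 19)/(11 - 232))) = -224/(13*169) + 443/((-173/(-221))) = -224/2197 + 443/((-173*(-1/221))) = -224*1/2197 + 443/(173/221) = -224/2197 + 443*(221/173) = -224/2197 + 97903/173 = 215054139/380081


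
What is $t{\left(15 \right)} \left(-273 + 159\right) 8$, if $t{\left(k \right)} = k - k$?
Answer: $0$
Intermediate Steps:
$t{\left(k \right)} = 0$
$t{\left(15 \right)} \left(-273 + 159\right) 8 = 0 \left(-273 + 159\right) 8 = 0 \left(-114\right) 8 = 0 \cdot 8 = 0$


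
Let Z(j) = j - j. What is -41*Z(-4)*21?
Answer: 0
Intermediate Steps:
Z(j) = 0
-41*Z(-4)*21 = -41*0*21 = 0*21 = 0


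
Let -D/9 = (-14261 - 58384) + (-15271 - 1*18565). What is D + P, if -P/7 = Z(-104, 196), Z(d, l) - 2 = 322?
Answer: 956061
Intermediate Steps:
Z(d, l) = 324 (Z(d, l) = 2 + 322 = 324)
P = -2268 (P = -7*324 = -2268)
D = 958329 (D = -9*((-14261 - 58384) + (-15271 - 1*18565)) = -9*(-72645 + (-15271 - 18565)) = -9*(-72645 - 33836) = -9*(-106481) = 958329)
D + P = 958329 - 2268 = 956061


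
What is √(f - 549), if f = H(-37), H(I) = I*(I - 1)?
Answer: √857 ≈ 29.275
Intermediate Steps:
H(I) = I*(-1 + I)
f = 1406 (f = -37*(-1 - 37) = -37*(-38) = 1406)
√(f - 549) = √(1406 - 549) = √857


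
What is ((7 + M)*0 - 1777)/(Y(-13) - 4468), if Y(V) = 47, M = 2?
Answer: 1777/4421 ≈ 0.40195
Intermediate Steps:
((7 + M)*0 - 1777)/(Y(-13) - 4468) = ((7 + 2)*0 - 1777)/(47 - 4468) = (9*0 - 1777)/(-4421) = (0 - 1777)*(-1/4421) = -1777*(-1/4421) = 1777/4421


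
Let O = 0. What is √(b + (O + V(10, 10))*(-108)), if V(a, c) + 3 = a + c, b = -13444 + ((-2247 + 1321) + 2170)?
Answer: 22*I*√29 ≈ 118.47*I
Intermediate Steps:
b = -12200 (b = -13444 + (-926 + 2170) = -13444 + 1244 = -12200)
V(a, c) = -3 + a + c (V(a, c) = -3 + (a + c) = -3 + a + c)
√(b + (O + V(10, 10))*(-108)) = √(-12200 + (0 + (-3 + 10 + 10))*(-108)) = √(-12200 + (0 + 17)*(-108)) = √(-12200 + 17*(-108)) = √(-12200 - 1836) = √(-14036) = 22*I*√29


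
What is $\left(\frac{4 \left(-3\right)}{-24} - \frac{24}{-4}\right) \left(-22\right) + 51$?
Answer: $-92$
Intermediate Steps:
$\left(\frac{4 \left(-3\right)}{-24} - \frac{24}{-4}\right) \left(-22\right) + 51 = \left(\left(-12\right) \left(- \frac{1}{24}\right) - -6\right) \left(-22\right) + 51 = \left(\frac{1}{2} + 6\right) \left(-22\right) + 51 = \frac{13}{2} \left(-22\right) + 51 = -143 + 51 = -92$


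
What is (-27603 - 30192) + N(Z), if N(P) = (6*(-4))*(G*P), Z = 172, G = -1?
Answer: -53667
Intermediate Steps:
N(P) = 24*P (N(P) = (6*(-4))*(-P) = -(-24)*P = 24*P)
(-27603 - 30192) + N(Z) = (-27603 - 30192) + 24*172 = -57795 + 4128 = -53667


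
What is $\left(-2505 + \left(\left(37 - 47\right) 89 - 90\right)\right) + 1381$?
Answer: $-2104$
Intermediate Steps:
$\left(-2505 + \left(\left(37 - 47\right) 89 - 90\right)\right) + 1381 = \left(-2505 - 980\right) + 1381 = -3485 + 1381 = -2104$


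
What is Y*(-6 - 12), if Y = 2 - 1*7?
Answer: 90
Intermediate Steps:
Y = -5 (Y = 2 - 7 = -5)
Y*(-6 - 12) = -5*(-6 - 12) = -5*(-18) = 90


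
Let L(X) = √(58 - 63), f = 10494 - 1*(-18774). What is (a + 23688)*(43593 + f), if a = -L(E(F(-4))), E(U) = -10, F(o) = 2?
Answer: 1725931368 - 72861*I*√5 ≈ 1.7259e+9 - 1.6292e+5*I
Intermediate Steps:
f = 29268 (f = 10494 + 18774 = 29268)
L(X) = I*√5 (L(X) = √(-5) = I*√5)
a = -I*√5 ≈ -2.2361*I
(a + 23688)*(43593 + f) = (-I*√5 + 23688)*(43593 + 29268) = (23688 - I*√5)*72861 = 1725931368 - 72861*I*√5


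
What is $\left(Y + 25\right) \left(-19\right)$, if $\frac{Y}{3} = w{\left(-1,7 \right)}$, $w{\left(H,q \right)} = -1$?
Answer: $-418$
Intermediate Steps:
$Y = -3$ ($Y = 3 \left(-1\right) = -3$)
$\left(Y + 25\right) \left(-19\right) = \left(-3 + 25\right) \left(-19\right) = 22 \left(-19\right) = -418$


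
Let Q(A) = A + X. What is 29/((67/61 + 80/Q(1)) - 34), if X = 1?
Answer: 1769/433 ≈ 4.0854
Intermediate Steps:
Q(A) = 1 + A (Q(A) = A + 1 = 1 + A)
29/((67/61 + 80/Q(1)) - 34) = 29/((67/61 + 80/(1 + 1)) - 34) = 29/((67*(1/61) + 80/2) - 34) = 29/((67/61 + 80*(½)) - 34) = 29/((67/61 + 40) - 34) = 29/(2507/61 - 34) = 29/(433/61) = (61/433)*29 = 1769/433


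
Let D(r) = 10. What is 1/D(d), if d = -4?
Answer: ⅒ ≈ 0.10000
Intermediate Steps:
1/D(d) = 1/10 = ⅒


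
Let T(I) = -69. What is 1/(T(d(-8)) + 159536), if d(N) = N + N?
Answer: 1/159467 ≈ 6.2709e-6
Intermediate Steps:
d(N) = 2*N
1/(T(d(-8)) + 159536) = 1/(-69 + 159536) = 1/159467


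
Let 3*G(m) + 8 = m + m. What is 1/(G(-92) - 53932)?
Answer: -1/53996 ≈ -1.8520e-5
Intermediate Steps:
G(m) = -8/3 + 2*m/3 (G(m) = -8/3 + (m + m)/3 = -8/3 + (2*m)/3 = -8/3 + 2*m/3)
1/(G(-92) - 53932) = 1/((-8/3 + (⅔)*(-92)) - 53932) = 1/((-8/3 - 184/3) - 53932) = 1/(-64 - 53932) = 1/(-53996) = -1/53996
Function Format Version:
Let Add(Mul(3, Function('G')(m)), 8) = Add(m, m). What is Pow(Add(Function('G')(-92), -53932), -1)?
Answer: Rational(-1, 53996) ≈ -1.8520e-5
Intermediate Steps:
Function('G')(m) = Add(Rational(-8, 3), Mul(Rational(2, 3), m)) (Function('G')(m) = Add(Rational(-8, 3), Mul(Rational(1, 3), Add(m, m))) = Add(Rational(-8, 3), Mul(Rational(1, 3), Mul(2, m))) = Add(Rational(-8, 3), Mul(Rational(2, 3), m)))
Pow(Add(Function('G')(-92), -53932), -1) = Pow(Add(Add(Rational(-8, 3), Mul(Rational(2, 3), -92)), -53932), -1) = Pow(Add(Add(Rational(-8, 3), Rational(-184, 3)), -53932), -1) = Pow(Add(-64, -53932), -1) = Pow(-53996, -1) = Rational(-1, 53996)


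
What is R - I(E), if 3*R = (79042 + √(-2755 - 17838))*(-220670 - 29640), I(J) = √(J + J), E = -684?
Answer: -19785003020/3 - 6*I*√38 - 250310*I*√20593/3 ≈ -6.595e+9 - 1.1973e+7*I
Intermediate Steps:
I(J) = √2*√J (I(J) = √(2*J) = √2*√J)
R = -19785003020/3 - 250310*I*√20593/3 (R = ((79042 + √(-2755 - 17838))*(-220670 - 29640))/3 = ((79042 + √(-20593))*(-250310))/3 = ((79042 + I*√20593)*(-250310))/3 = (-19785003020 - 250310*I*√20593)/3 = -19785003020/3 - 250310*I*√20593/3 ≈ -6.595e+9 - 1.1973e+7*I)
R - I(E) = (-19785003020/3 - 250310*I*√20593/3) - √2*√(-684) = (-19785003020/3 - 250310*I*√20593/3) - √2*6*I*√19 = (-19785003020/3 - 250310*I*√20593/3) - 6*I*√38 = -19785003020/3 - 6*I*√38 - 250310*I*√20593/3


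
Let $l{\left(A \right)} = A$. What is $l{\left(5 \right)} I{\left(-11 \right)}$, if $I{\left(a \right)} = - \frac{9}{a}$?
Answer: $\frac{45}{11} \approx 4.0909$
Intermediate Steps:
$l{\left(5 \right)} I{\left(-11 \right)} = 5 \left(- \frac{9}{-11}\right) = 5 \left(\left(-9\right) \left(- \frac{1}{11}\right)\right) = 5 \cdot \frac{9}{11} = \frac{45}{11}$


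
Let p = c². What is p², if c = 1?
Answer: 1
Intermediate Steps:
p = 1 (p = 1² = 1)
p² = 1² = 1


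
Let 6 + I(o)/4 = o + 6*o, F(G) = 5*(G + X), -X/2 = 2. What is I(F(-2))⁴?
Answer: 557256278016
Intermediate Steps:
X = -4 (X = -2*2 = -4)
F(G) = -20 + 5*G (F(G) = 5*(G - 4) = 5*(-4 + G) = -20 + 5*G)
I(o) = -24 + 28*o (I(o) = -24 + 4*(o + 6*o) = -24 + 4*(7*o) = -24 + 28*o)
I(F(-2))⁴ = (-24 + 28*(-20 + 5*(-2)))⁴ = (-24 + 28*(-20 - 10))⁴ = (-24 + 28*(-30))⁴ = (-24 - 840)⁴ = (-864)⁴ = 557256278016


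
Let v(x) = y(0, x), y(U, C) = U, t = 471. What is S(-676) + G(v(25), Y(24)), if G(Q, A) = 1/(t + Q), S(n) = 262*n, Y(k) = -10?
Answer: -83419751/471 ≈ -1.7711e+5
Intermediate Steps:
v(x) = 0
G(Q, A) = 1/(471 + Q)
S(-676) + G(v(25), Y(24)) = 262*(-676) + 1/(471 + 0) = -177112 + 1/471 = -83419751/471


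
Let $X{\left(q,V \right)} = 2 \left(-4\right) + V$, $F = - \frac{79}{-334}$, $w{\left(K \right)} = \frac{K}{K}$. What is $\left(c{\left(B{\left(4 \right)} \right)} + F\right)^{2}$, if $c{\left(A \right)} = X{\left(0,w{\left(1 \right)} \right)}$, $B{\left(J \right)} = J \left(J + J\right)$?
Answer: $\frac{5103081}{111556} \approx 45.745$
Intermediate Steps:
$B{\left(J \right)} = 2 J^{2}$ ($B{\left(J \right)} = J 2 J = 2 J^{2}$)
$w{\left(K \right)} = 1$
$F = \frac{79}{334}$ ($F = \left(-79\right) \left(- \frac{1}{334}\right) = \frac{79}{334} \approx 0.23653$)
$X{\left(q,V \right)} = -8 + V$
$c{\left(A \right)} = -7$ ($c{\left(A \right)} = -8 + 1 = -7$)
$\left(c{\left(B{\left(4 \right)} \right)} + F\right)^{2} = \left(-7 + \frac{79}{334}\right)^{2} = \left(- \frac{2259}{334}\right)^{2} = \frac{5103081}{111556}$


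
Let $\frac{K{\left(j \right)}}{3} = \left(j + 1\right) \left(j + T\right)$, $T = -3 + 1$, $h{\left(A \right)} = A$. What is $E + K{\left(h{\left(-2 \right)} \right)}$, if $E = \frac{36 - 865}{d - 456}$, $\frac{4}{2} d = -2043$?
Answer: $\frac{37118}{2955} \approx 12.561$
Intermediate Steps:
$d = - \frac{2043}{2}$ ($d = \frac{1}{2} \left(-2043\right) = - \frac{2043}{2} \approx -1021.5$)
$T = -2$
$K{\left(j \right)} = 3 \left(1 + j\right) \left(-2 + j\right)$ ($K{\left(j \right)} = 3 \left(j + 1\right) \left(j - 2\right) = 3 \left(1 + j\right) \left(-2 + j\right)$)
$E = \frac{1658}{2955}$ ($E = \frac{36 - 865}{- \frac{2043}{2} - 456} = - \frac{829}{- \frac{2955}{2}} = \left(-829\right) \left(- \frac{2}{2955}\right) = \frac{1658}{2955} \approx 0.56108$)
$E + K{\left(h{\left(-2 \right)} \right)} = \frac{1658}{2955} - -12 = \frac{1658}{2955} + \left(-6 + 6 + 3 \cdot 4\right) = \frac{1658}{2955} + \left(-6 + 6 + 12\right) = \frac{1658}{2955} + 12 = \frac{37118}{2955}$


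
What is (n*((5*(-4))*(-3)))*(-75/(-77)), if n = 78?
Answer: 351000/77 ≈ 4558.4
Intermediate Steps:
(n*((5*(-4))*(-3)))*(-75/(-77)) = (78*((5*(-4))*(-3)))*(-75/(-77)) = (78*(-20*(-3)))*(-75*(-1/77)) = (78*60)*(75/77) = 4680*(75/77) = 351000/77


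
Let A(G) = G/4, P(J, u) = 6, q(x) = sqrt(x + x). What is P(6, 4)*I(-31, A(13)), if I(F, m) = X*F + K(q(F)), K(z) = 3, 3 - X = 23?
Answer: 3738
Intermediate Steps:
X = -20 (X = 3 - 1*23 = 3 - 23 = -20)
q(x) = sqrt(2)*sqrt(x) (q(x) = sqrt(2*x) = sqrt(2)*sqrt(x))
A(G) = G/4 (A(G) = G*(1/4) = G/4)
I(F, m) = 3 - 20*F (I(F, m) = -20*F + 3 = 3 - 20*F)
P(6, 4)*I(-31, A(13)) = 6*(3 - 20*(-31)) = 6*(3 + 620) = 6*623 = 3738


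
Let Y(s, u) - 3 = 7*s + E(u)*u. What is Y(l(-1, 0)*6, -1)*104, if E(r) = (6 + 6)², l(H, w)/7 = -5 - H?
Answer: -136968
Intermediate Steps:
l(H, w) = -35 - 7*H (l(H, w) = 7*(-5 - H) = -35 - 7*H)
E(r) = 144 (E(r) = 12² = 144)
Y(s, u) = 3 + 7*s + 144*u (Y(s, u) = 3 + (7*s + 144*u) = 3 + 7*s + 144*u)
Y(l(-1, 0)*6, -1)*104 = (3 + 7*((-35 - 7*(-1))*6) + 144*(-1))*104 = (3 + 7*((-35 + 7)*6) - 144)*104 = (3 + 7*(-28*6) - 144)*104 = (3 + 7*(-168) - 144)*104 = (3 - 1176 - 144)*104 = -1317*104 = -136968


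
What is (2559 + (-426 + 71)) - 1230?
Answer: 974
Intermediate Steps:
(2559 + (-426 + 71)) - 1230 = (2559 - 355) - 1230 = 2204 - 1230 = 974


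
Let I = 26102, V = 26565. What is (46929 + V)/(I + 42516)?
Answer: 36747/34309 ≈ 1.0711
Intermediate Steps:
(46929 + V)/(I + 42516) = (46929 + 26565)/(26102 + 42516) = 73494/68618 = 73494*(1/68618) = 36747/34309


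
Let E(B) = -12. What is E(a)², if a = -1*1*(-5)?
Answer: 144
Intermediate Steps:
a = 5 (a = -1*(-5) = 5)
E(a)² = (-12)² = 144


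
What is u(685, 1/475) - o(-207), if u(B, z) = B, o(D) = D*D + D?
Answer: -41957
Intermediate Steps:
o(D) = D + D² (o(D) = D² + D = D + D²)
u(685, 1/475) - o(-207) = 685 - (-207)*(1 - 207) = 685 - (-207)*(-206) = 685 - 1*42642 = 685 - 42642 = -41957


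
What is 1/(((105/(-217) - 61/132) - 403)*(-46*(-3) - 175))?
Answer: 4092/61159039 ≈ 6.6907e-5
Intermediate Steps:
1/(((105/(-217) - 61/132) - 403)*(-46*(-3) - 175)) = 1/(((105*(-1/217) - 61*1/132) - 403)*(138 - 175)) = 1/(((-15/31 - 61/132) - 403)*(-37)) = 1/((-3871/4092 - 403)*(-37)) = 1/(-1652947/4092*(-37)) = 1/(61159039/4092) = 4092/61159039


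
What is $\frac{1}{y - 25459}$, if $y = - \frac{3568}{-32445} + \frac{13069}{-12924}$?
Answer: $- \frac{15530340}{395400922759} \approx -3.9277 \cdot 10^{-5}$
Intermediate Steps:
$y = - \frac{13996699}{15530340}$ ($y = \left(-3568\right) \left(- \frac{1}{32445}\right) + 13069 \left(- \frac{1}{12924}\right) = \frac{3568}{32445} - \frac{13069}{12924} = - \frac{13996699}{15530340} \approx -0.90125$)
$\frac{1}{y - 25459} = \frac{1}{- \frac{13996699}{15530340} - 25459} = \frac{1}{- \frac{395400922759}{15530340}} = - \frac{15530340}{395400922759}$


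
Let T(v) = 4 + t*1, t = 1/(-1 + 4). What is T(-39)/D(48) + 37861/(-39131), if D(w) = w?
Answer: -4943281/5634864 ≈ -0.87727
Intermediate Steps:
t = ⅓ (t = 1/3 = ⅓ ≈ 0.33333)
T(v) = 13/3 (T(v) = 4 + (⅓)*1 = 4 + ⅓ = 13/3)
T(-39)/D(48) + 37861/(-39131) = (13/3)/48 + 37861/(-39131) = (13/3)*(1/48) + 37861*(-1/39131) = 13/144 - 37861/39131 = -4943281/5634864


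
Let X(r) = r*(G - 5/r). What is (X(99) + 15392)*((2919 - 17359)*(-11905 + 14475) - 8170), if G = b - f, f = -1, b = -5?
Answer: -556450479270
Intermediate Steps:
G = -4 (G = -5 - 1*(-1) = -5 + 1 = -4)
X(r) = r*(-4 - 5/r)
(X(99) + 15392)*((2919 - 17359)*(-11905 + 14475) - 8170) = ((-5 - 4*99) + 15392)*((2919 - 17359)*(-11905 + 14475) - 8170) = ((-5 - 396) + 15392)*(-14440*2570 - 8170) = (-401 + 15392)*(-37110800 - 8170) = 14991*(-37118970) = -556450479270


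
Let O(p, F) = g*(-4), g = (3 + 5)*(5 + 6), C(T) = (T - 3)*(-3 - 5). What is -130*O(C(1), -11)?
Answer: 45760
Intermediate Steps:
C(T) = 24 - 8*T (C(T) = (-3 + T)*(-8) = 24 - 8*T)
g = 88 (g = 8*11 = 88)
O(p, F) = -352 (O(p, F) = 88*(-4) = -352)
-130*O(C(1), -11) = -130*(-352) = 45760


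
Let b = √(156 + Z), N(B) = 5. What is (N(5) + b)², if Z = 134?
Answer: (5 + √290)² ≈ 485.29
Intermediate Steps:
b = √290 (b = √(156 + 134) = √290 ≈ 17.029)
(N(5) + b)² = (5 + √290)²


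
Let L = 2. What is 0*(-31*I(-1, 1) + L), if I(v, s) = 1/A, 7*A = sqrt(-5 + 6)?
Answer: 0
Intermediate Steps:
A = 1/7 (A = sqrt(-5 + 6)/7 = sqrt(1)/7 = (1/7)*1 = 1/7 ≈ 0.14286)
I(v, s) = 7 (I(v, s) = 1/(1/7) = 7)
0*(-31*I(-1, 1) + L) = 0*(-31*7 + 2) = 0*(-217 + 2) = 0*(-215) = 0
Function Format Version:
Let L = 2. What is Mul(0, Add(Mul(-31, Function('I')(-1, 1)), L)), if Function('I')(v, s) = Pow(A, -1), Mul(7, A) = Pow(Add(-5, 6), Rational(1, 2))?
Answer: 0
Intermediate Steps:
A = Rational(1, 7) (A = Mul(Rational(1, 7), Pow(Add(-5, 6), Rational(1, 2))) = Mul(Rational(1, 7), Pow(1, Rational(1, 2))) = Mul(Rational(1, 7), 1) = Rational(1, 7) ≈ 0.14286)
Function('I')(v, s) = 7 (Function('I')(v, s) = Pow(Rational(1, 7), -1) = 7)
Mul(0, Add(Mul(-31, Function('I')(-1, 1)), L)) = Mul(0, Add(Mul(-31, 7), 2)) = Mul(0, Add(-217, 2)) = Mul(0, -215) = 0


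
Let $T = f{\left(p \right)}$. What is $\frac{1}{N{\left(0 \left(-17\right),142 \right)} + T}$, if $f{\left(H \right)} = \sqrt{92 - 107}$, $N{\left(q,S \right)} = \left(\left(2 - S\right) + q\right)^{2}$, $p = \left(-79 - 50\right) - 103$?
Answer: $\frac{3920}{76832003} - \frac{i \sqrt{15}}{384160015} \approx 5.102 \cdot 10^{-5} - 1.0082 \cdot 10^{-8} i$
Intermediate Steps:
$p = -232$ ($p = -129 - 103 = -232$)
$N{\left(q,S \right)} = \left(2 + q - S\right)^{2}$
$f{\left(H \right)} = i \sqrt{15}$ ($f{\left(H \right)} = \sqrt{-15} = i \sqrt{15}$)
$T = i \sqrt{15} \approx 3.873 i$
$\frac{1}{N{\left(0 \left(-17\right),142 \right)} + T} = \frac{1}{\left(2 + 0 \left(-17\right) - 142\right)^{2} + i \sqrt{15}} = \frac{1}{\left(2 + 0 - 142\right)^{2} + i \sqrt{15}} = \frac{1}{\left(-140\right)^{2} + i \sqrt{15}} = \frac{1}{19600 + i \sqrt{15}}$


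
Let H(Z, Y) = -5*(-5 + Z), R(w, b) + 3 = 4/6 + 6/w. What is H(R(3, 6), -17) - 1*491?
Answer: -1393/3 ≈ -464.33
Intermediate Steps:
R(w, b) = -7/3 + 6/w (R(w, b) = -3 + (4/6 + 6/w) = -3 + (4*(⅙) + 6/w) = -3 + (⅔ + 6/w) = -7/3 + 6/w)
H(Z, Y) = 25 - 5*Z
H(R(3, 6), -17) - 1*491 = (25 - 5*(-7/3 + 6/3)) - 1*491 = (25 - 5*(-7/3 + 6*(⅓))) - 491 = (25 - 5*(-7/3 + 2)) - 491 = (25 - 5*(-⅓)) - 491 = (25 + 5/3) - 491 = 80/3 - 491 = -1393/3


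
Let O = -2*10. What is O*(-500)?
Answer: 10000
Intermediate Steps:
O = -20
O*(-500) = -20*(-500) = 10000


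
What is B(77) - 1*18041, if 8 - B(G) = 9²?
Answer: -18114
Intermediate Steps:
B(G) = -73 (B(G) = 8 - 1*9² = 8 - 1*81 = 8 - 81 = -73)
B(77) - 1*18041 = -73 - 1*18041 = -73 - 18041 = -18114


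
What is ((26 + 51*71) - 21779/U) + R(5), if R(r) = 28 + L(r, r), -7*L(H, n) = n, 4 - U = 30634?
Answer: 787956053/214410 ≈ 3675.0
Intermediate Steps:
U = -30630 (U = 4 - 1*30634 = 4 - 30634 = -30630)
L(H, n) = -n/7
R(r) = 28 - r/7
((26 + 51*71) - 21779/U) + R(5) = ((26 + 51*71) - 21779/(-30630)) + (28 - 1/7*5) = ((26 + 3621) - 21779*(-1/30630)) + (28 - 5/7) = (3647 + 21779/30630) + 191/7 = 111729389/30630 + 191/7 = 787956053/214410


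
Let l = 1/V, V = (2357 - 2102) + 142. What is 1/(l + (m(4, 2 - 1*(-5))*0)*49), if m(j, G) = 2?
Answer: 397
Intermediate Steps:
V = 397 (V = 255 + 142 = 397)
l = 1/397 ≈ 0.0025189
1/(l + (m(4, 2 - 1*(-5))*0)*49) = 1/(1/397 + (2*0)*49) = 1/(1/397 + 0*49) = 1/(1/397 + 0) = 1/(1/397) = 397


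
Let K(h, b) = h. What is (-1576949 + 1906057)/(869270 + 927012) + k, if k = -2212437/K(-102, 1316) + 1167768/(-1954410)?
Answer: 215749754936942993/9946902593590 ≈ 21690.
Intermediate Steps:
k = 240216104713/11074990 (k = -2212437/(-102) + 1167768/(-1954410) = -2212437*(-1/102) + 1167768*(-1/1954410) = 737479/34 - 194628/325735 = 240216104713/11074990 ≈ 21690.)
(-1576949 + 1906057)/(869270 + 927012) + k = (-1576949 + 1906057)/(869270 + 927012) + 240216104713/11074990 = 329108/1796282 + 240216104713/11074990 = 329108*(1/1796282) + 240216104713/11074990 = 164554/898141 + 240216104713/11074990 = 215749754936942993/9946902593590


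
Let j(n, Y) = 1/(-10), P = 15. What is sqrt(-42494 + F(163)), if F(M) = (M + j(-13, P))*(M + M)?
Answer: sqrt(265285)/5 ≈ 103.01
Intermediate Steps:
j(n, Y) = -1/10
F(M) = 2*M*(-1/10 + M) (F(M) = (M - 1/10)*(M + M) = (-1/10 + M)*(2*M) = 2*M*(-1/10 + M))
sqrt(-42494 + F(163)) = sqrt(-42494 + (1/5)*163*(-1 + 10*163)) = sqrt(-42494 + (1/5)*163*(-1 + 1630)) = sqrt(-42494 + (1/5)*163*1629) = sqrt(-42494 + 265527/5) = sqrt(53057/5) = sqrt(265285)/5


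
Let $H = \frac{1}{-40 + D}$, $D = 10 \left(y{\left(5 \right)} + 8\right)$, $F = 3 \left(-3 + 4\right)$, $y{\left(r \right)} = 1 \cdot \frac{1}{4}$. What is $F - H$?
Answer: $\frac{253}{85} \approx 2.9765$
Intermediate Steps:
$y{\left(r \right)} = \frac{1}{4}$ ($y{\left(r \right)} = 1 \cdot \frac{1}{4} = \frac{1}{4}$)
$F = 3$ ($F = 3 \cdot 1 = 3$)
$D = \frac{165}{2}$ ($D = 10 \left(\frac{1}{4} + 8\right) = 10 \cdot \frac{33}{4} = \frac{165}{2} \approx 82.5$)
$H = \frac{2}{85}$ ($H = \frac{1}{-40 + \frac{165}{2}} = \frac{1}{\frac{85}{2}} = \frac{2}{85} \approx 0.023529$)
$F - H = 3 - \frac{2}{85} = \frac{253}{85}$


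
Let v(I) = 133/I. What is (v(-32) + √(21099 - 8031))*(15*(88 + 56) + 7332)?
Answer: -315609/8 + 626472*√3 ≈ 1.0456e+6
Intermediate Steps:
(v(-32) + √(21099 - 8031))*(15*(88 + 56) + 7332) = (133/(-32) + √(21099 - 8031))*(15*(88 + 56) + 7332) = (133*(-1/32) + √13068)*(15*144 + 7332) = (-133/32 + 66*√3)*(2160 + 7332) = (-133/32 + 66*√3)*9492 = -315609/8 + 626472*√3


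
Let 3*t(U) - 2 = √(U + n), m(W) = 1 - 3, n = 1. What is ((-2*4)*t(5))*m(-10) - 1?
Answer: 29/3 + 16*√6/3 ≈ 22.731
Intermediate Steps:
m(W) = -2
t(U) = ⅔ + √(1 + U)/3 (t(U) = ⅔ + √(U + 1)/3 = ⅔ + √(1 + U)/3)
((-2*4)*t(5))*m(-10) - 1 = ((-2*4)*(⅔ + √(1 + 5)/3))*(-2) - 1 = -8*(⅔ + √6/3)*(-2) - 1 = (-16/3 - 8*√6/3)*(-2) - 1 = (32/3 + 16*√6/3) - 1 = 29/3 + 16*√6/3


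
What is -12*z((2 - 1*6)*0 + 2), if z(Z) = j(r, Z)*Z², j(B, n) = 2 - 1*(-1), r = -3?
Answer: -144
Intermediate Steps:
j(B, n) = 3 (j(B, n) = 2 + 1 = 3)
z(Z) = 3*Z²
-12*z((2 - 1*6)*0 + 2) = -36*((2 - 1*6)*0 + 2)² = -36*((2 - 6)*0 + 2)² = -36*(-4*0 + 2)² = -36*(0 + 2)² = -36*2² = -36*4 = -12*12 = -144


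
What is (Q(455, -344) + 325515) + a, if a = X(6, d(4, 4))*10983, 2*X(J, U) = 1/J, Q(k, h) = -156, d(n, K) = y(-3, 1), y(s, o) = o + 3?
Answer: 1305097/4 ≈ 3.2627e+5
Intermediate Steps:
y(s, o) = 3 + o
d(n, K) = 4 (d(n, K) = 3 + 1 = 4)
X(J, U) = 1/(2*J)
a = 3661/4 (a = ((½)/6)*10983 = ((½)*(⅙))*10983 = (1/12)*10983 = 3661/4 ≈ 915.25)
(Q(455, -344) + 325515) + a = (-156 + 325515) + 3661/4 = 325359 + 3661/4 = 1305097/4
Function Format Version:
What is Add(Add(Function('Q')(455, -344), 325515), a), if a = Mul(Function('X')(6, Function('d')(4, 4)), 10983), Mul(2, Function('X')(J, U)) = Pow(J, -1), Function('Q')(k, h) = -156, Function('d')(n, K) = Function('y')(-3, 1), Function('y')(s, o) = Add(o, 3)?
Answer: Rational(1305097, 4) ≈ 3.2627e+5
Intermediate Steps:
Function('y')(s, o) = Add(3, o)
Function('d')(n, K) = 4 (Function('d')(n, K) = Add(3, 1) = 4)
Function('X')(J, U) = Mul(Rational(1, 2), Pow(J, -1))
a = Rational(3661, 4) (a = Mul(Mul(Rational(1, 2), Pow(6, -1)), 10983) = Mul(Mul(Rational(1, 2), Rational(1, 6)), 10983) = Mul(Rational(1, 12), 10983) = Rational(3661, 4) ≈ 915.25)
Add(Add(Function('Q')(455, -344), 325515), a) = Add(Add(-156, 325515), Rational(3661, 4)) = Add(325359, Rational(3661, 4)) = Rational(1305097, 4)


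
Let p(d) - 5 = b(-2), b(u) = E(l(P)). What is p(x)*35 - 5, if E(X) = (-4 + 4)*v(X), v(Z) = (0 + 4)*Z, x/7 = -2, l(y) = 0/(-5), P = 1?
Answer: 170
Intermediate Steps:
l(y) = 0 (l(y) = 0*(-1/5) = 0)
x = -14 (x = 7*(-2) = -14)
v(Z) = 4*Z
E(X) = 0 (E(X) = (-4 + 4)*(4*X) = 0*(4*X) = 0)
b(u) = 0
p(d) = 5 (p(d) = 5 + 0 = 5)
p(x)*35 - 5 = 5*35 - 5 = 175 - 5 = 170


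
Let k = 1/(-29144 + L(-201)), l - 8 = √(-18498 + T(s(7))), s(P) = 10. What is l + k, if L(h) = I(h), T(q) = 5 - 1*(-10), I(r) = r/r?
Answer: 233143/29143 + I*√18483 ≈ 8.0 + 135.95*I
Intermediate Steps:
I(r) = 1
T(q) = 15 (T(q) = 5 + 10 = 15)
L(h) = 1
l = 8 + I*√18483 (l = 8 + √(-18498 + 15) = 8 + √(-18483) = 8 + I*√18483 ≈ 8.0 + 135.95*I)
k = -1/29143 (k = 1/(-29144 + 1) = 1/(-29143) = -1/29143 ≈ -3.4314e-5)
l + k = (8 + I*√18483) - 1/29143 = 233143/29143 + I*√18483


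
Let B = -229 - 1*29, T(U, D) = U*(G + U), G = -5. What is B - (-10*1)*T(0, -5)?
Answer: -258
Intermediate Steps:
T(U, D) = U*(-5 + U)
B = -258 (B = -229 - 29 = -258)
B - (-10*1)*T(0, -5) = -258 - (-10*1)*0*(-5 + 0) = -258 - (-10)*0*(-5) = -258 - (-10)*0 = -258 - 1*0 = -258 + 0 = -258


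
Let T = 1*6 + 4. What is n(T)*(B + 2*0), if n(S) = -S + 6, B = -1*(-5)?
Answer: -20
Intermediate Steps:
B = 5
T = 10 (T = 6 + 4 = 10)
n(S) = 6 - S
n(T)*(B + 2*0) = (6 - 1*10)*(5 + 2*0) = (6 - 10)*(5 + 0) = -4*5 = -20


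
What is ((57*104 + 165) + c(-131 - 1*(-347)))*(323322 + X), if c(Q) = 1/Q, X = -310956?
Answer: 301384381/4 ≈ 7.5346e+7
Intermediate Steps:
((57*104 + 165) + c(-131 - 1*(-347)))*(323322 + X) = ((57*104 + 165) + 1/(-131 - 1*(-347)))*(323322 - 310956) = ((5928 + 165) + 1/(-131 + 347))*12366 = (6093 + 1/216)*12366 = (1316089/216)*12366 = 301384381/4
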